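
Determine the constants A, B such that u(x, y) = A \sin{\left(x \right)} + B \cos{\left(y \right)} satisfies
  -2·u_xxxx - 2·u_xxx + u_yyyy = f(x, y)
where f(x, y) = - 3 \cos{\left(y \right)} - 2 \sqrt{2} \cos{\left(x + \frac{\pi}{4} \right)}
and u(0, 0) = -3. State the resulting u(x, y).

Substitute the ansatz u = A \sin{\left(x \right)} + B \cos{\left(y \right)} into the left-hand side.
Derivatives of the ansatz:
  u_xxxx = A \sin{\left(x \right)}
  u_xxx = - A \cos{\left(x \right)}
  u_yyyy = B \cos{\left(y \right)}
Term by term:
  -2·u_xxxx = - 2 A \sin{\left(x \right)}
  -2·u_xxx = 2 A \cos{\left(x \right)}
  u_yyyy = B \cos{\left(y \right)}
So the left-hand side equals
  - 2 A \sin{\left(x \right)} + 2 A \cos{\left(x \right)} + B \cos{\left(y \right)}
This must equal f(x, y) identically; expanded, f = 2 \sin{\left(x \right)} - 2 \cos{\left(x \right)} - 3 \cos{\left(y \right)}.
Matching coefficients of the independent functions:
  [\sin{\left(x \right)}]:  - 2 A = 2
  [\cos{\left(x \right)}]:  2 A = -2
  [\cos{\left(y \right)}]:  B = -3
Solving: A = -1, B = -3.
Check against the point condition:
  u(0, 0) = -3  ⟹  B = -3  ✓
Hence u(x, y) = - \sin{\left(x \right)} - 3 \cos{\left(y \right)}.

Answer: u(x, y) = - \sin{\left(x \right)} - 3 \cos{\left(y \right)}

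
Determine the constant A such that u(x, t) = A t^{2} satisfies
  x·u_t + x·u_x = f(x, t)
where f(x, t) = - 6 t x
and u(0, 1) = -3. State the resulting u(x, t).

Substitute the ansatz u = A t^{2} into the left-hand side.
Derivatives of the ansatz:
  u_t = 2 A t
  u_x = 0
Term by term:
  x·u_t = 2 A t x
  x·u_x = 0
So the left-hand side equals
  2 A t x
This must equal f(x, t) = - 6 t x identically.
Matching coefficients of the independent functions:
  [t x]:  2 A = -6
Solving: A = -3.
Check against the point condition:
  u(0, 1) = -3  ⟹  A = -3  ✓
Hence u(x, t) = - 3 t^{2}.

Answer: u(x, t) = - 3 t^{2}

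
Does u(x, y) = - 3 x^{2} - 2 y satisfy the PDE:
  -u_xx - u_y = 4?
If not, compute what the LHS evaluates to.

Answer: No, the LHS evaluates to 8

Derivation:
Evaluate each term of the left-hand side for u = - 3 x^{2} - 2 y.
Derivatives:
  u_xx = -6
  u_y = -2
Terms:
  -u_xx = 6
  -u_y = 2
Sum: LHS = 8
Given right-hand side: 4. Difference LHS − RHS = 4 ≠ 0, so u is not a solution.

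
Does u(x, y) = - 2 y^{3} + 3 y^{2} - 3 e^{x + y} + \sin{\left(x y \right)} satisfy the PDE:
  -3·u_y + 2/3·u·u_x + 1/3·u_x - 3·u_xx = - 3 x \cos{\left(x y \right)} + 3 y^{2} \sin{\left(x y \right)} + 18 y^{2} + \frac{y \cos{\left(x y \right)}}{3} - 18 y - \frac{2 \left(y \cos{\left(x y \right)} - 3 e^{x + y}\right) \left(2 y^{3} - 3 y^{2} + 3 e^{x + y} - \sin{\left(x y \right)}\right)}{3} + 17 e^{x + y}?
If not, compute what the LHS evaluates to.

Answer: Yes

Derivation:
Evaluate each term of the left-hand side for u = - 2 y^{3} + 3 y^{2} - 3 e^{x + y} + \sin{\left(x y \right)}.
Derivatives:
  u_y = x \cos{\left(x y \right)} - 6 y^{2} + 6 y - 3 e^{x} e^{y}
  u_x = y \cos{\left(x y \right)} - 3 e^{x} e^{y}
  u_xx = - y^{2} \sin{\left(x y \right)} - 3 e^{x} e^{y}
Terms:
  -3·u_y = - 3 x \cos{\left(x y \right)} + 18 y^{2} - 18 y + 9 e^{x + y}
  2/3·u·u_x = - \frac{2 \left(y \cos{\left(x y \right)} - 3 e^{x + y}\right) \left(2 y^{3} - 3 y^{2} + 3 e^{x + y} - \sin{\left(x y \right)}\right)}{3}
  1/3·u_x = \frac{y \cos{\left(x y \right)}}{3} - e^{x + y}
  -3·u_xx = 3 y^{2} \sin{\left(x y \right)} + 9 e^{x + y}
Sum: LHS = - 3 x \cos{\left(x y \right)} + 3 y^{2} \sin{\left(x y \right)} + 18 y^{2} + \frac{y \cos{\left(x y \right)}}{3} - 18 y - \frac{2 \left(y \cos{\left(x y \right)} - 3 e^{x + y}\right) \left(2 y^{3} - 3 y^{2} + 3 e^{x + y} - \sin{\left(x y \right)}\right)}{3} + 17 e^{x + y}
This is exactly the given right-hand side, so u is a solution.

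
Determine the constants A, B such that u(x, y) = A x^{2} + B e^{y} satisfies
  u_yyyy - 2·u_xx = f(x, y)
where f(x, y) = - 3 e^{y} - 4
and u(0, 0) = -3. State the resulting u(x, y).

Substitute the ansatz u = A x^{2} + B e^{y} into the left-hand side.
Derivatives of the ansatz:
  u_yyyy = B e^{y}
  u_xx = 2 A
Term by term:
  u_yyyy = B e^{y}
  -2·u_xx = - 4 A
So the left-hand side equals
  - 4 A + B e^{y}
This must equal f(x, y) = - 3 e^{y} - 4 identically.
Matching coefficients of the independent functions:
  [constant term]:  - 4 A = -4
  [e^{y}]:  B = -3
Solving: A = 1, B = -3.
Check against the point condition:
  u(0, 0) = -3  ⟹  B = -3  ✓
Hence u(x, y) = x^{2} - 3 e^{y}.

Answer: u(x, y) = x^{2} - 3 e^{y}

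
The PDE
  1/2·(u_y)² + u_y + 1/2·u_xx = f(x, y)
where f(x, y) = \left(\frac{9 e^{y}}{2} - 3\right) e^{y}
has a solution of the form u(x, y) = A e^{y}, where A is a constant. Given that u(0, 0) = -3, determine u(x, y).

Substitute the ansatz u = A e^{y} into the left-hand side.
Derivatives of the ansatz:
  u_y = A e^{y}
  u_xx = 0
Term by term:
  1/2·(u_y)² = \frac{A^{2} e^{2 y}}{2}
  u_y = A e^{y}
  1/2·u_xx = 0
So the left-hand side equals
  \frac{A^{2} e^{2 y}}{2} + A e^{y}
This must equal f(x, y) = \left(\frac{9 e^{y}}{2} - 3\right) e^{y} identically.
Matching coefficients of the independent functions:
  [e^{y}]:  A = -3
  [e^{2 y}]:  \frac{A^{2}}{2} = \frac{9}{2}
Solving: A = -3.
Check against the point condition:
  u(0, 0) = -3  ⟹  A = -3  ✓
Hence u(x, y) = - 3 e^{y}.

Answer: u(x, y) = - 3 e^{y}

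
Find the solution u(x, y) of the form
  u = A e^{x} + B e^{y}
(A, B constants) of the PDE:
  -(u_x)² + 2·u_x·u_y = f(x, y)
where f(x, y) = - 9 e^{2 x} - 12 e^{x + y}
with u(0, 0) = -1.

Substitute the ansatz u = A e^{x} + B e^{y} into the left-hand side.
Derivatives of the ansatz:
  u_x = A e^{x}
  u_y = B e^{y}
Term by term:
  -(u_x)² = - A^{2} e^{2 x}
  2·u_x·u_y = 2 A B e^{x} e^{y}
So the left-hand side equals
  - A^{2} e^{2 x} + 2 A B e^{x} e^{y}
This must equal f(x, y) identically; expanded, f = - 9 e^{2 x} - 12 e^{x} e^{y}.
Matching coefficients of the independent functions:
  [e^{x} e^{y}]:  2 A B = -12
  [e^{2 x}]:  - A^{2} = -9
These equations allow (A, B) = (-3, 2) or (3, -2).
Impose the point condition(s):
  u(0, 0) = -1  ⟹  A + B = -1
Only A = -3, B = 2 satisfies everything.
Hence u(x, y) = - 3 e^{x} + 2 e^{y}.

Answer: u(x, y) = - 3 e^{x} + 2 e^{y}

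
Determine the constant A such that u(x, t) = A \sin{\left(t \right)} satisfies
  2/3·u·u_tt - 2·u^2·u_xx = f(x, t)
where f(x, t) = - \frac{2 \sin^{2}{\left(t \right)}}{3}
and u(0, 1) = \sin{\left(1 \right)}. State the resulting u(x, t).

Substitute the ansatz u = A \sin{\left(t \right)} into the left-hand side.
Derivatives of the ansatz:
  u_tt = - A \sin{\left(t \right)}
  u_xx = 0
Term by term:
  2/3·u·u_tt = - \frac{2 A^{2} \sin^{2}{\left(t \right)}}{3}
  -2·u^2·u_xx = 0
So the left-hand side equals
  - \frac{2 A^{2} \sin^{2}{\left(t \right)}}{3}
This must equal f(x, t) = - \frac{2 \sin^{2}{\left(t \right)}}{3} identically.
Matching coefficients of the independent functions:
  [\sin^{2}{\left(t \right)}]:  - \frac{2 A^{2}}{3} = - \frac{2}{3}
These equations allow (A) = (-1) or (1).
Impose the point condition(s):
  u(0, 1) = \sin{\left(1 \right)}  ⟹  A \sin{\left(1 \right)} = \sin{\left(1 \right)}
Only A = 1 satisfies everything.
Hence u(x, t) = \sin{\left(t \right)}.

Answer: u(x, t) = \sin{\left(t \right)}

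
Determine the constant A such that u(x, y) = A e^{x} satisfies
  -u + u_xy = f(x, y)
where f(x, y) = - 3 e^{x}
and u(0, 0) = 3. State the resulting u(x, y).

Answer: u(x, y) = 3 e^{x}

Derivation:
Substitute the ansatz u = A e^{x} into the left-hand side.
Derivatives of the ansatz:
  u_xy = 0
Term by term:
  -u = - A e^{x}
  u_xy = 0
So the left-hand side equals
  - A e^{x}
This must equal f(x, y) = - 3 e^{x} identically.
Matching coefficients of the independent functions:
  [e^{x}]:  - A = -3
Solving: A = 3.
Check against the point condition:
  u(0, 0) = 3  ⟹  A = 3  ✓
Hence u(x, y) = 3 e^{x}.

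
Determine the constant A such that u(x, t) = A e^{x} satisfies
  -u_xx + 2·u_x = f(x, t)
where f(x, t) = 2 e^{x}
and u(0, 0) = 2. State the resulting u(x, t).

Substitute the ansatz u = A e^{x} into the left-hand side.
Derivatives of the ansatz:
  u_xx = A e^{x}
  u_x = A e^{x}
Term by term:
  -u_xx = - A e^{x}
  2·u_x = 2 A e^{x}
So the left-hand side equals
  A e^{x}
This must equal f(x, t) = 2 e^{x} identically.
Matching coefficients of the independent functions:
  [e^{x}]:  A = 2
Solving: A = 2.
Check against the point condition:
  u(0, 0) = 2  ⟹  A = 2  ✓
Hence u(x, t) = 2 e^{x}.

Answer: u(x, t) = 2 e^{x}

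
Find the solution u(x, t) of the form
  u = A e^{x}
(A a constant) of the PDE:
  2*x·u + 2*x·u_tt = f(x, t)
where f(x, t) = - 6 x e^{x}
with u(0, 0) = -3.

Answer: u(x, t) = - 3 e^{x}

Derivation:
Substitute the ansatz u = A e^{x} into the left-hand side.
Derivatives of the ansatz:
  u_tt = 0
Term by term:
  2*x·u = 2 A x e^{x}
  2*x·u_tt = 0
So the left-hand side equals
  2 A x e^{x}
This must equal f(x, t) = - 6 x e^{x} identically.
Matching coefficients of the independent functions:
  [x e^{x}]:  2 A = -6
Solving: A = -3.
Check against the point condition:
  u(0, 0) = -3  ⟹  A = -3  ✓
Hence u(x, t) = - 3 e^{x}.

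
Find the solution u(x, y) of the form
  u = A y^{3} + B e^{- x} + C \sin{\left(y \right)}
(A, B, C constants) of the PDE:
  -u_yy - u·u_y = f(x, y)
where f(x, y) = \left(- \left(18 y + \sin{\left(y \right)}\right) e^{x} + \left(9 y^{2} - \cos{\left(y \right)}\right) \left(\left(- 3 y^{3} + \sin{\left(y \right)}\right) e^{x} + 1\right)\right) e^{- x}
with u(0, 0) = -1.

Answer: u(x, y) = 3 y^{3} - \sin{\left(y \right)} - e^{- x}

Derivation:
Substitute the ansatz u = A y^{3} + B e^{- x} + C \sin{\left(y \right)} into the left-hand side.
Derivatives of the ansatz:
  u_yy = 6 A y - C \sin{\left(y \right)}
  u_y = 3 A y^{2} + C \cos{\left(y \right)}
Term by term:
  -u_yy = - 6 A y + C \sin{\left(y \right)}
  -u·u_y = - 3 A^{2} y^{5} - 3 A B y^{2} e^{- x} - A C y^{3} \cos{\left(y \right)} - 3 A C y^{2} \sin{\left(y \right)} - B C e^{- x} \cos{\left(y \right)} - C^{2} \sin{\left(y \right)} \cos{\left(y \right)}
So the left-hand side equals
  - 3 A^{2} y^{5} - 3 A B y^{2} e^{- x} - A C y^{3} \cos{\left(y \right)} - 3 A C y^{2} \sin{\left(y \right)} - 6 A y - B C e^{- x} \cos{\left(y \right)} - C^{2} \sin{\left(y \right)} \cos{\left(y \right)} + C \sin{\left(y \right)}
This must equal f(x, y) identically; expanded, f = - 27 y^{5} + 3 y^{3} \cos{\left(y \right)} + 9 y^{2} \sin{\left(y \right)} + 9 y^{2} e^{- x} - 18 y - \sin{\left(y \right)} \cos{\left(y \right)} - \sin{\left(y \right)} - e^{- x} \cos{\left(y \right)}.
Matching coefficients of the independent functions:
  [y]:  - 6 A = -18
  [y^{5}]:  - 3 A^{2} = -27
  [y^{2} e^{- x}]:  - 3 A B = 9
  [y^{2} \sin{\left(y \right)}]:  - 3 A C = 9
  [y^{3} \cos{\left(y \right)}]:  - A C = 3
  [e^{- x} \cos{\left(y \right)}]:  - B C = -1
  [\sin{\left(y \right)} \cos{\left(y \right)}]:  - C^{2} = -1
  [\sin{\left(y \right)}]:  C = -1
Solving: A = 3, B = -1, C = -1.
Check against the point condition:
  u(0, 0) = -1  ⟹  B = -1  ✓
Hence u(x, y) = 3 y^{3} - \sin{\left(y \right)} - e^{- x}.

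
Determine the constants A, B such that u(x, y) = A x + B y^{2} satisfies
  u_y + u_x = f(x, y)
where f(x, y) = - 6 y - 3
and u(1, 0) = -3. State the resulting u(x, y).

Substitute the ansatz u = A x + B y^{2} into the left-hand side.
Derivatives of the ansatz:
  u_y = 2 B y
  u_x = A
Term by term:
  u_y = 2 B y
  u_x = A
So the left-hand side equals
  A + 2 B y
This must equal f(x, y) = - 6 y - 3 identically.
Matching coefficients of the independent functions:
  [constant term]:  A = -3
  [y]:  2 B = -6
Solving: A = -3, B = -3.
Check against the point condition:
  u(1, 0) = -3  ⟹  A = -3  ✓
Hence u(x, y) = - 3 x - 3 y^{2}.

Answer: u(x, y) = - 3 x - 3 y^{2}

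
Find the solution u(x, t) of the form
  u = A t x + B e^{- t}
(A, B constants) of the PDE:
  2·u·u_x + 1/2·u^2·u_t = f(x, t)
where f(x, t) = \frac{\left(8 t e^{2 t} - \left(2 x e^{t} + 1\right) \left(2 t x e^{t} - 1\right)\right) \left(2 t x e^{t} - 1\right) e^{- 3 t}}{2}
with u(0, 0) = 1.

Substitute the ansatz u = A t x + B e^{- t} into the left-hand side.
Derivatives of the ansatz:
  u_x = A t
  u_t = A x - B e^{- t}
Term by term:
  2·u·u_x = 2 A^{2} t^{2} x + 2 A B t e^{- t}
  1/2·u^2·u_t = \frac{A^{3} t^{2} x^{3}}{2} - \frac{A^{2} B t^{2} x^{2} e^{- t}}{2} + A^{2} B t x^{2} e^{- t} - A B^{2} t x e^{- 2 t} + \frac{A B^{2} x e^{- 2 t}}{2} - \frac{B^{3} e^{- 3 t}}{2}
So the left-hand side equals
  \frac{A^{3} t^{2} x^{3}}{2} - \frac{A^{2} B t^{2} x^{2} e^{- t}}{2} + A^{2} B t x^{2} e^{- t} + 2 A^{2} t^{2} x - A B^{2} t x e^{- 2 t} + \frac{A B^{2} x e^{- 2 t}}{2} + 2 A B t e^{- t} - \frac{B^{3} e^{- 3 t}}{2}
This must equal f(x, t) identically; expanded, f = - 4 t^{2} x^{3} - 2 t^{2} x^{2} e^{- t} + 8 t^{2} x + 4 t x^{2} e^{- t} + 2 t x e^{- 2 t} - 4 t e^{- t} - x e^{- 2 t} - \frac{e^{- 3 t}}{2}.
Matching coefficients of the independent functions:
  [t e^{- t}]:  2 A B = -4
  [t^{2} x]:  2 A^{2} = 8
  [t^{2} x^{3}]:  \frac{A^{3}}{2} = -4
  [x e^{- 2 t}]:  \frac{A B^{2}}{2} = -1
  [t x e^{- 2 t}]:  - A B^{2} = 2
  [t x^{2} e^{- t}]:  A^{2} B = 4
  [t^{2} x^{2} e^{- t}]:  - \frac{A^{2} B}{2} = -2
  [e^{- 3 t}]:  - \frac{B^{3}}{2} = - \frac{1}{2}
Solving: A = -2, B = 1.
Check against the point condition:
  u(0, 0) = 1  ⟹  B = 1  ✓
Hence u(x, t) = - 2 t x + e^{- t}.

Answer: u(x, t) = - 2 t x + e^{- t}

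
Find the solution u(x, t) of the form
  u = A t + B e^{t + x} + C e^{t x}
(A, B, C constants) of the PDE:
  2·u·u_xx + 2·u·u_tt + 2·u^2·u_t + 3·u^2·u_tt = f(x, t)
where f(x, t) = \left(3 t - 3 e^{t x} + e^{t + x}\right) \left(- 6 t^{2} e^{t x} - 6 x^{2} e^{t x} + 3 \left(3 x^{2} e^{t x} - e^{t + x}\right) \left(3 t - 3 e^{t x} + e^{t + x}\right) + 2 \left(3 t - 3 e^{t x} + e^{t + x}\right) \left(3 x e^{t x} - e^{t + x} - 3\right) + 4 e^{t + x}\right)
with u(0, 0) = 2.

Answer: u(x, t) = - 3 t + 3 e^{t x} - e^{t + x}

Derivation:
Substitute the ansatz u = A t + B e^{t + x} + C e^{t x} into the left-hand side.
Derivatives of the ansatz:
  u_xx = B e^{t} e^{x} + C t^{2} e^{t x}
  u_tt = B e^{t} e^{x} + C x^{2} e^{t x}
  u_t = A + B e^{t} e^{x} + C x e^{t x}
Term by term:
  2·u·u_xx = 2 A B t e^{t} e^{x} + 2 A C t^{3} e^{t x} + 2 B^{2} e^{2 t} e^{2 x} + 2 B C t^{2} e^{t} e^{x} e^{t x} + 2 B C e^{t} e^{x} e^{t x} + 2 C^{2} t^{2} e^{2 t x}
  2·u·u_tt = 2 A B t e^{t} e^{x} + 2 A C t x^{2} e^{t x} + 2 B^{2} e^{2 t} e^{2 x} + 2 B C x^{2} e^{t} e^{x} e^{t x} + 2 B C e^{t} e^{x} e^{t x} + 2 C^{2} x^{2} e^{2 t x}
  2·u^2·u_t = 2 A^{3} t^{2} + 2 A^{2} B t^{2} e^{t} e^{x} + 4 A^{2} B t e^{t} e^{x} + 2 A^{2} C t^{2} x e^{t x} + 4 A^{2} C t e^{t x} + 4 A B^{2} t e^{2 t} e^{2 x} + 2 A B^{2} e^{2 t} e^{2 x} + 4 A B C t x e^{t} e^{x} e^{t x} + 4 A B C t e^{t} e^{x} e^{t x} + 4 A B C e^{t} e^{x} e^{t x} + 4 A C^{2} t x e^{2 t x} + 2 A C^{2} e^{2 t x} + 2 B^{3} e^{3 t} e^{3 x} + 2 B^{2} C x e^{2 t} e^{2 x} e^{t x} + 4 B^{2} C e^{2 t} e^{2 x} e^{t x} + 4 B C^{2} x e^{t} e^{x} e^{2 t x} + 2 B C^{2} e^{t} e^{x} e^{2 t x} + 2 C^{3} x e^{3 t x}
  3·u^2·u_tt = 3 A^{2} B t^{2} e^{t} e^{x} + 3 A^{2} C t^{2} x^{2} e^{t x} + 6 A B^{2} t e^{2 t} e^{2 x} + 6 A B C t x^{2} e^{t} e^{x} e^{t x} + 6 A B C t e^{t} e^{x} e^{t x} + 6 A C^{2} t x^{2} e^{2 t x} + 3 B^{3} e^{3 t} e^{3 x} + 3 B^{2} C x^{2} e^{2 t} e^{2 x} e^{t x} + 6 B^{2} C e^{2 t} e^{2 x} e^{t x} + 6 B C^{2} x^{2} e^{t} e^{x} e^{2 t x} + 3 B C^{2} e^{t} e^{x} e^{2 t x} + 3 C^{3} x^{2} e^{3 t x}
Sum these and collect like terms in the independent variables.
This must equal f(x, t) identically; expanded, f = - 18 t^{3} e^{t x} + 81 t^{2} x^{2} e^{t x} + 54 t^{2} x e^{t x} - 6 t^{2} e^{t} e^{x} e^{t x} - 45 t^{2} e^{t} e^{x} + 18 t^{2} e^{2 t x} - 54 t^{2} + 54 t x^{2} e^{t} e^{x} e^{t x} - 162 t x^{2} e^{2 t x} - 18 t x^{2} e^{t x} + 36 t x e^{t} e^{x} e^{t x} - 108 t x e^{2 t x} - 30 t e^{2 t} e^{2 x} + 90 t e^{t} e^{x} e^{t x} - 24 t e^{t} e^{x} + 108 t e^{t x} + 9 x^{2} e^{2 t} e^{2 x} e^{t x} - 54 x^{2} e^{t} e^{x} e^{2 t x} - 6 x^{2} e^{t} e^{x} e^{t x} + 81 x^{2} e^{3 t x} + 18 x^{2} e^{2 t x} + 6 x e^{2 t} e^{2 x} e^{t x} - 36 x e^{t} e^{x} e^{2 t x} + 54 x e^{3 t x} - 5 e^{3 t} e^{3 x} + 30 e^{2 t} e^{2 x} e^{t x} - 2 e^{2 t} e^{2 x} - 45 e^{t} e^{x} e^{2 t x} + 24 e^{t} e^{x} e^{t x} - 54 e^{2 t x}.
Matching coefficients of the independent functions:
(each divided by its leading coefficient; functions giving the same equation are listed together)
  [t^{2}]:  A^{3} + 27 = 0
  [t e^{t x}, t^{2} x e^{t x}, t^{2} x^{2} e^{t x}]:  A^{2} C - 27 = 0
  [t^{2} e^{2 t x}, x^{2} e^{2 t x}]:  C^{2} - 9 = 0
  [t^{3} e^{t x}, t x^{2} e^{t x}]:  A C + 9 = 0
  [x e^{3 t x}, x^{2} e^{3 t x}]:  C^{3} - 27 = 0
  [e^{2 t} e^{2 x}]:  A B^{2} + 2 B^{2} + 1 = 0
  [e^{3 t} e^{3 x}]:  B^{3} + 1 = 0
  [t x e^{2 t x}, t x^{2} e^{2 t x}, e^{2 t x}]:  A C^{2} + 27 = 0
  [t e^{t} e^{x}]:  A^{2} B + A B + 6 = 0
  [t e^{2 t} e^{2 x}]:  A B^{2} + 3 = 0
  [t^{2} e^{t} e^{x}]:  A^{2} B + 9 = 0
  [e^{t} e^{x} e^{t x}]:  A B C + B C - 6 = 0
  [e^{t} e^{x} e^{2 t x}, x e^{t} e^{x} e^{2 t x}, x^{2} e^{t} e^{x} e^{2 t x}]:  B C^{2} + 9 = 0
  [e^{2 t} e^{2 x} e^{t x}, x e^{2 t} e^{2 x} e^{t x}, x^{2} e^{2 t} e^{2 x} e^{t x}]:  B^{2} C - 3 = 0
  [t e^{t} e^{x} e^{t x}, t x e^{t} e^{x} e^{t x}, t x^{2} e^{t} e^{x} e^{t x}]:  A B C - 9 = 0
  [t^{2} e^{t} e^{x} e^{t x}, x^{2} e^{t} e^{x} e^{t x}]:  B C + 3 = 0
Solving: A = -3, B = -1, C = 3.
Check against the point condition:
  u(0, 0) = 2  ⟹  B + C = 2  ✓
Hence u(x, t) = - 3 t + 3 e^{t x} - e^{t + x}.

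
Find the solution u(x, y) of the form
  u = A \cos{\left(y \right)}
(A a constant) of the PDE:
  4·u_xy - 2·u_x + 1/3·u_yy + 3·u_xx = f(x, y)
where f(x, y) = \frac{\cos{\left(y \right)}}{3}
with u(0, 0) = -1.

Substitute the ansatz u = A \cos{\left(y \right)} into the left-hand side.
Derivatives of the ansatz:
  u_xy = 0
  u_x = 0
  u_yy = - A \cos{\left(y \right)}
  u_xx = 0
Term by term:
  4·u_xy = 0
  -2·u_x = 0
  1/3·u_yy = - \frac{A \cos{\left(y \right)}}{3}
  3·u_xx = 0
So the left-hand side equals
  - \frac{A \cos{\left(y \right)}}{3}
This must equal f(x, y) = \frac{\cos{\left(y \right)}}{3} identically.
Matching coefficients of the independent functions:
  [\cos{\left(y \right)}]:  - \frac{A}{3} = \frac{1}{3}
Solving: A = -1.
Check against the point condition:
  u(0, 0) = -1  ⟹  A = -1  ✓
Hence u(x, y) = - \cos{\left(y \right)}.

Answer: u(x, y) = - \cos{\left(y \right)}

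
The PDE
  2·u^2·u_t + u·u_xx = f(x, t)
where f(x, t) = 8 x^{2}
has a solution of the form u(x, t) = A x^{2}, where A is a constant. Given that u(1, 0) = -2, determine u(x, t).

Substitute the ansatz u = A x^{2} into the left-hand side.
Derivatives of the ansatz:
  u_t = 0
  u_xx = 2 A
Term by term:
  2·u^2·u_t = 0
  u·u_xx = 2 A^{2} x^{2}
So the left-hand side equals
  2 A^{2} x^{2}
This must equal f(x, t) = 8 x^{2} identically.
Matching coefficients of the independent functions:
  [x^{2}]:  2 A^{2} = 8
These equations allow (A) = (-2) or (2).
Impose the point condition(s):
  u(1, 0) = -2  ⟹  A = -2
Only A = -2 satisfies everything.
Hence u(x, t) = - 2 x^{2}.

Answer: u(x, t) = - 2 x^{2}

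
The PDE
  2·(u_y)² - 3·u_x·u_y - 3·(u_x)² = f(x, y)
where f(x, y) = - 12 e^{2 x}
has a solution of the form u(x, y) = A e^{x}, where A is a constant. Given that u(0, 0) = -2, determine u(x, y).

Substitute the ansatz u = A e^{x} into the left-hand side.
Derivatives of the ansatz:
  u_y = 0
  u_x = A e^{x}
Term by term:
  2·(u_y)² = 0
  -3·u_x·u_y = 0
  -3·(u_x)² = - 3 A^{2} e^{2 x}
So the left-hand side equals
  - 3 A^{2} e^{2 x}
This must equal f(x, y) = - 12 e^{2 x} identically.
Matching coefficients of the independent functions:
  [e^{2 x}]:  - 3 A^{2} = -12
These equations allow (A) = (-2) or (2).
Impose the point condition(s):
  u(0, 0) = -2  ⟹  A = -2
Only A = -2 satisfies everything.
Hence u(x, y) = - 2 e^{x}.

Answer: u(x, y) = - 2 e^{x}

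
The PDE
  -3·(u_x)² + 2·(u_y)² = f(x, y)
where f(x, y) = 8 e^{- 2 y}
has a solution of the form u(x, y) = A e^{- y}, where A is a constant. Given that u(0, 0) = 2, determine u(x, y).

Answer: u(x, y) = 2 e^{- y}

Derivation:
Substitute the ansatz u = A e^{- y} into the left-hand side.
Derivatives of the ansatz:
  u_x = 0
  u_y = - A e^{- y}
Term by term:
  -3·(u_x)² = 0
  2·(u_y)² = 2 A^{2} e^{- 2 y}
So the left-hand side equals
  2 A^{2} e^{- 2 y}
This must equal f(x, y) = 8 e^{- 2 y} identically.
Matching coefficients of the independent functions:
  [e^{- 2 y}]:  2 A^{2} = 8
These equations allow (A) = (-2) or (2).
Impose the point condition(s):
  u(0, 0) = 2  ⟹  A = 2
Only A = 2 satisfies everything.
Hence u(x, y) = 2 e^{- y}.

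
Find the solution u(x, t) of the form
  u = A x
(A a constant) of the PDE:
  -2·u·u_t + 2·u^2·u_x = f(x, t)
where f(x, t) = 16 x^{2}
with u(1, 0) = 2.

Substitute the ansatz u = A x into the left-hand side.
Derivatives of the ansatz:
  u_t = 0
  u_x = A
Term by term:
  -2·u·u_t = 0
  2·u^2·u_x = 2 A^{3} x^{2}
So the left-hand side equals
  2 A^{3} x^{2}
This must equal f(x, t) = 16 x^{2} identically.
Matching coefficients of the independent functions:
  [x^{2}]:  2 A^{3} = 16
Solving: A = 2.
Check against the point condition:
  u(1, 0) = 2  ⟹  A = 2  ✓
Hence u(x, t) = 2 x.

Answer: u(x, t) = 2 x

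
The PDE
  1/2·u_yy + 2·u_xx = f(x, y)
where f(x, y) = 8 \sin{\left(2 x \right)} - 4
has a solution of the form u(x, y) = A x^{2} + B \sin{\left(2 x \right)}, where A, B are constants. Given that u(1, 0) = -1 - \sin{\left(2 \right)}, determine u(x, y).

Substitute the ansatz u = A x^{2} + B \sin{\left(2 x \right)} into the left-hand side.
Derivatives of the ansatz:
  u_yy = 0
  u_xx = 2 A - 4 B \sin{\left(2 x \right)}
Term by term:
  1/2·u_yy = 0
  2·u_xx = 4 A - 8 B \sin{\left(2 x \right)}
So the left-hand side equals
  4 A - 8 B \sin{\left(2 x \right)}
This must equal f(x, y) = 8 \sin{\left(2 x \right)} - 4 identically.
Matching coefficients of the independent functions:
  [constant term]:  4 A = -4
  [\sin{\left(2 x \right)}]:  - 8 B = 8
Solving: A = -1, B = -1.
Check against the point condition:
  u(1, 0) = -1 - \sin{\left(2 \right)}  ⟹  A + B \sin{\left(2 \right)} = -1 - \sin{\left(2 \right)}  ✓
Hence u(x, y) = - x^{2} - \sin{\left(2 x \right)}.

Answer: u(x, y) = - x^{2} - \sin{\left(2 x \right)}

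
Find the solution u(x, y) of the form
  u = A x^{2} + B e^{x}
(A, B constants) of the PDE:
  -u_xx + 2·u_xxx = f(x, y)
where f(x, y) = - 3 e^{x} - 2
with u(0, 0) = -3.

Substitute the ansatz u = A x^{2} + B e^{x} into the left-hand side.
Derivatives of the ansatz:
  u_xx = 2 A + B e^{x}
  u_xxx = B e^{x}
Term by term:
  -u_xx = - 2 A - B e^{x}
  2·u_xxx = 2 B e^{x}
So the left-hand side equals
  - 2 A + B e^{x}
This must equal f(x, y) = - 3 e^{x} - 2 identically.
Matching coefficients of the independent functions:
  [constant term]:  - 2 A = -2
  [e^{x}]:  B = -3
Solving: A = 1, B = -3.
Check against the point condition:
  u(0, 0) = -3  ⟹  B = -3  ✓
Hence u(x, y) = x^{2} - 3 e^{x}.

Answer: u(x, y) = x^{2} - 3 e^{x}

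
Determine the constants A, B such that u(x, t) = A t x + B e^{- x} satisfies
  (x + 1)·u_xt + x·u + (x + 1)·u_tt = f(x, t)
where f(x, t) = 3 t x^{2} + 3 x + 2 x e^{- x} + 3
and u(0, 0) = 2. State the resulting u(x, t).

Answer: u(x, t) = 3 t x + 2 e^{- x}

Derivation:
Substitute the ansatz u = A t x + B e^{- x} into the left-hand side.
Derivatives of the ansatz:
  u_xt = A
  u_tt = 0
Term by term:
  (x + 1)·u_xt = A x + A
  x·u = A t x^{2} + B x e^{- x}
  (x + 1)·u_tt = 0
So the left-hand side equals
  A t x^{2} + A x + A + B x e^{- x}
This must equal f(x, t) = 3 t x^{2} + 3 x + 2 x e^{- x} + 3 identically.
Matching coefficients of the independent functions:
  [constant term, x, t x^{2}]:  A = 3
  [x e^{- x}]:  B = 2
Solving: A = 3, B = 2.
Check against the point condition:
  u(0, 0) = 2  ⟹  B = 2  ✓
Hence u(x, t) = 3 t x + 2 e^{- x}.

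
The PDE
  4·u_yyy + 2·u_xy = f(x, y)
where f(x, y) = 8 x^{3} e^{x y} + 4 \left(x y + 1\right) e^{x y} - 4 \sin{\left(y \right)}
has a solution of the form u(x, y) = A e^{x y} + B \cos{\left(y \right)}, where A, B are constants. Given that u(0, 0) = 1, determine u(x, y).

Substitute the ansatz u = A e^{x y} + B \cos{\left(y \right)} into the left-hand side.
Derivatives of the ansatz:
  u_yyy = A x^{3} e^{x y} + B \sin{\left(y \right)}
  u_xy = A x y e^{x y} + A e^{x y}
Term by term:
  4·u_yyy = 4 A x^{3} e^{x y} + 4 B \sin{\left(y \right)}
  2·u_xy = 2 A x y e^{x y} + 2 A e^{x y}
So the left-hand side equals
  4 A x^{3} e^{x y} + 2 A x y e^{x y} + 2 A e^{x y} + 4 B \sin{\left(y \right)}
This must equal f(x, y) identically; expanded, f = 8 x^{3} e^{x y} + 4 x y e^{x y} + 4 e^{x y} - 4 \sin{\left(y \right)}.
Matching coefficients of the independent functions:
  [x^{3} e^{x y}]:  4 A = 8
  [x y e^{x y}, e^{x y}]:  2 A = 4
  [\sin{\left(y \right)}]:  4 B = -4
Solving: A = 2, B = -1.
Check against the point condition:
  u(0, 0) = 1  ⟹  A + B = 1  ✓
Hence u(x, y) = 2 e^{x y} - \cos{\left(y \right)}.

Answer: u(x, y) = 2 e^{x y} - \cos{\left(y \right)}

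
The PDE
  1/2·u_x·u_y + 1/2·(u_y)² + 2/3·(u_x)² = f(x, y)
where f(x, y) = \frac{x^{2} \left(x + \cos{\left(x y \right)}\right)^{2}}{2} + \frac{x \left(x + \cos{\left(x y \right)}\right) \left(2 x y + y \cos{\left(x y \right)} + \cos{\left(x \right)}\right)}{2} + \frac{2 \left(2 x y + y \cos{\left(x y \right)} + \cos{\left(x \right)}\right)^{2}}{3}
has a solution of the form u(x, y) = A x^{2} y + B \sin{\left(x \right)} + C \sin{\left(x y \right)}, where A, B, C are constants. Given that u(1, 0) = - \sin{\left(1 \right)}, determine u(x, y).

Substitute the ansatz u = A x^{2} y + B \sin{\left(x \right)} + C \sin{\left(x y \right)} into the left-hand side.
Derivatives of the ansatz:
  u_x = 2 A x y + B \cos{\left(x \right)} + C y \cos{\left(x y \right)}
  u_y = A x^{2} + C x \cos{\left(x y \right)}
Term by term:
  1/2·u_x·u_y = A^{2} x^{3} y + \frac{A B x^{2} \cos{\left(x \right)}}{2} + \frac{3 A C x^{2} y \cos{\left(x y \right)}}{2} + \frac{B C x \cos{\left(x \right)} \cos{\left(x y \right)}}{2} + \frac{C^{2} x y \cos^{2}{\left(x y \right)}}{2}
  1/2·(u_y)² = \frac{A^{2} x^{4}}{2} + A C x^{3} \cos{\left(x y \right)} + \frac{C^{2} x^{2} \cos^{2}{\left(x y \right)}}{2}
  2/3·(u_x)² = \frac{8 A^{2} x^{2} y^{2}}{3} + \frac{8 A B x y \cos{\left(x \right)}}{3} + \frac{8 A C x y^{2} \cos{\left(x y \right)}}{3} + \frac{2 B^{2} \cos^{2}{\left(x \right)}}{3} + \frac{4 B C y \cos{\left(x \right)} \cos{\left(x y \right)}}{3} + \frac{2 C^{2} y^{2} \cos^{2}{\left(x y \right)}}{3}
So the left-hand side equals
  \frac{A^{2} x^{4}}{2} + A^{2} x^{3} y + \frac{8 A^{2} x^{2} y^{2}}{3} + \frac{A B x^{2} \cos{\left(x \right)}}{2} + \frac{8 A B x y \cos{\left(x \right)}}{3} + A C x^{3} \cos{\left(x y \right)} + \frac{3 A C x^{2} y \cos{\left(x y \right)}}{2} + \frac{8 A C x y^{2} \cos{\left(x y \right)}}{3} + \frac{2 B^{2} \cos^{2}{\left(x \right)}}{3} + \frac{B C x \cos{\left(x \right)} \cos{\left(x y \right)}}{2} + \frac{4 B C y \cos{\left(x \right)} \cos{\left(x y \right)}}{3} + \frac{C^{2} x^{2} \cos^{2}{\left(x y \right)}}{2} + \frac{C^{2} x y \cos^{2}{\left(x y \right)}}{2} + \frac{2 C^{2} y^{2} \cos^{2}{\left(x y \right)}}{3}
This must equal f(x, y) identically; expanded, f = \frac{x^{4}}{2} + x^{3} y + x^{3} \cos{\left(x y \right)} + \frac{8 x^{2} y^{2}}{3} + \frac{3 x^{2} y \cos{\left(x y \right)}}{2} + \frac{x^{2} \cos{\left(x \right)}}{2} + \frac{x^{2} \cos^{2}{\left(x y \right)}}{2} + \frac{8 x y^{2} \cos{\left(x y \right)}}{3} + \frac{8 x y \cos{\left(x \right)}}{3} + \frac{x y \cos^{2}{\left(x y \right)}}{2} + \frac{x \cos{\left(x \right)} \cos{\left(x y \right)}}{2} + \frac{2 y^{2} \cos^{2}{\left(x y \right)}}{3} + \frac{4 y \cos{\left(x \right)} \cos{\left(x y \right)}}{3} + \frac{2 \cos^{2}{\left(x \right)}}{3}.
Matching coefficients of the independent functions:
  [x^{4}]:  \frac{A^{2}}{2} = \frac{1}{2}
  [x^{2} y^{2}]:  \frac{8 A^{2}}{3} = \frac{8}{3}
  [x^{2} \cos{\left(x \right)}]:  \frac{A B}{2} = \frac{1}{2}
  [x^{2} \cos^{2}{\left(x y \right)}, x y \cos^{2}{\left(x y \right)}]:  \frac{C^{2}}{2} = \frac{1}{2}
  [x^{3} y]:  A^{2} = 1
  [x^{3} \cos{\left(x y \right)}]:  A C = 1
  [y^{2} \cos^{2}{\left(x y \right)}]:  \frac{2 C^{2}}{3} = \frac{2}{3}
  [x y \cos{\left(x \right)}]:  \frac{8 A B}{3} = \frac{8}{3}
  [x y^{2} \cos{\left(x y \right)}]:  \frac{8 A C}{3} = \frac{8}{3}
  [x \cos{\left(x \right)} \cos{\left(x y \right)}]:  \frac{B C}{2} = \frac{1}{2}
  [x^{2} y \cos{\left(x y \right)}]:  \frac{3 A C}{2} = \frac{3}{2}
  [y \cos{\left(x \right)} \cos{\left(x y \right)}]:  \frac{4 B C}{3} = \frac{4}{3}
  [\cos^{2}{\left(x \right)}]:  \frac{2 B^{2}}{3} = \frac{2}{3}
These equations allow (A, B, C) = (-1, -1, -1) or (1, 1, 1).
Impose the point condition(s):
  u(1, 0) = - \sin{\left(1 \right)}  ⟹  B \sin{\left(1 \right)} = - \sin{\left(1 \right)}
Only A = -1, B = -1, C = -1 satisfies everything.
Hence u(x, y) = - x^{2} y - \sin{\left(x \right)} - \sin{\left(x y \right)}.

Answer: u(x, y) = - x^{2} y - \sin{\left(x \right)} - \sin{\left(x y \right)}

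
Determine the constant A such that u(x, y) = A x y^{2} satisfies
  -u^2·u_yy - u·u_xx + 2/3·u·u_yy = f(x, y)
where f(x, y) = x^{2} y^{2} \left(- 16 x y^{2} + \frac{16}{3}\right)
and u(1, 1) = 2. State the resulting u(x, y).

Substitute the ansatz u = A x y^{2} into the left-hand side.
Derivatives of the ansatz:
  u_yy = 2 A x
  u_xx = 0
Term by term:
  -u^2·u_yy = - 2 A^{3} x^{3} y^{4}
  -u·u_xx = 0
  2/3·u·u_yy = \frac{4 A^{2} x^{2} y^{2}}{3}
So the left-hand side equals
  - 2 A^{3} x^{3} y^{4} + \frac{4 A^{2} x^{2} y^{2}}{3}
This must equal f(x, y) identically; expanded, f = - 16 x^{3} y^{4} + \frac{16 x^{2} y^{2}}{3}.
Matching coefficients of the independent functions:
  [x^{2} y^{2}]:  \frac{4 A^{2}}{3} = \frac{16}{3}
  [x^{3} y^{4}]:  - 2 A^{3} = -16
Solving: A = 2.
Check against the point condition:
  u(1, 1) = 2  ⟹  A = 2  ✓
Hence u(x, y) = 2 x y^{2}.

Answer: u(x, y) = 2 x y^{2}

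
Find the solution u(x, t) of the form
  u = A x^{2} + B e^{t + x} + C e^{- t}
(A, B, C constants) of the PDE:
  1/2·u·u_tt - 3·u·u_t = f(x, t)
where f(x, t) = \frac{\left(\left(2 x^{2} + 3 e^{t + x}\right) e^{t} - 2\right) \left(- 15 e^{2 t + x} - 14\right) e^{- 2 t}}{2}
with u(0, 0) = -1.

Substitute the ansatz u = A x^{2} + B e^{t + x} + C e^{- t} into the left-hand side.
Derivatives of the ansatz:
  u_tt = B e^{t} e^{x} + C e^{- t}
  u_t = B e^{t} e^{x} - C e^{- t}
Term by term:
  1/2·u·u_tt = \frac{A B x^{2} e^{t} e^{x}}{2} + \frac{A C x^{2} e^{- t}}{2} + \frac{B^{2} e^{2 t} e^{2 x}}{2} + B C e^{x} + \frac{C^{2} e^{- 2 t}}{2}
  -3·u·u_t = - 3 A B x^{2} e^{t} e^{x} + 3 A C x^{2} e^{- t} - 3 B^{2} e^{2 t} e^{2 x} + 3 C^{2} e^{- 2 t}
So the left-hand side equals
  - \frac{5 A B x^{2} e^{t} e^{x}}{2} + \frac{7 A C x^{2} e^{- t}}{2} - \frac{5 B^{2} e^{2 t} e^{2 x}}{2} + B C e^{x} + \frac{7 C^{2} e^{- 2 t}}{2}
This must equal f(x, t) identically; expanded, f = - 15 x^{2} e^{t} e^{x} - 14 x^{2} e^{- t} - \frac{45 e^{2 t} e^{2 x}}{2} - 6 e^{x} + 14 e^{- 2 t}.
Matching coefficients of the independent functions:
  [x^{2} e^{- t}]:  \frac{7 A C}{2} = -14
  [e^{2 t} e^{2 x}]:  - \frac{5 B^{2}}{2} = - \frac{45}{2}
  [x^{2} e^{t} e^{x}]:  - \frac{5 A B}{2} = -15
  [e^{- 2 t}]:  \frac{7 C^{2}}{2} = 14
  [e^{x}]:  B C = -6
These equations allow (A, B, C) = (-2, -3, 2) or (2, 3, -2).
Impose the point condition(s):
  u(0, 0) = -1  ⟹  B + C = -1
Only A = -2, B = -3, C = 2 satisfies everything.
Hence u(x, t) = - 2 x^{2} - 3 e^{t + x} + 2 e^{- t}.

Answer: u(x, t) = - 2 x^{2} - 3 e^{t + x} + 2 e^{- t}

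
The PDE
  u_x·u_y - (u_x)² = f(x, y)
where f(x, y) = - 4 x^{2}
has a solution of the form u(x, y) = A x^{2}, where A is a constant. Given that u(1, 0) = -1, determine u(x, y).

Substitute the ansatz u = A x^{2} into the left-hand side.
Derivatives of the ansatz:
  u_x = 2 A x
  u_y = 0
Term by term:
  u_x·u_y = 0
  -(u_x)² = - 4 A^{2} x^{2}
So the left-hand side equals
  - 4 A^{2} x^{2}
This must equal f(x, y) = - 4 x^{2} identically.
Matching coefficients of the independent functions:
  [x^{2}]:  - 4 A^{2} = -4
These equations allow (A) = (-1) or (1).
Impose the point condition(s):
  u(1, 0) = -1  ⟹  A = -1
Only A = -1 satisfies everything.
Hence u(x, y) = - x^{2}.

Answer: u(x, y) = - x^{2}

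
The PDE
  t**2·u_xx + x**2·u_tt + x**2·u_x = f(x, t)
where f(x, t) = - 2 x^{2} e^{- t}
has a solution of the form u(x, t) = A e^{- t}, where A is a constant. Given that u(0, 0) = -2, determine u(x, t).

Substitute the ansatz u = A e^{- t} into the left-hand side.
Derivatives of the ansatz:
  u_xx = 0
  u_tt = A e^{- t}
  u_x = 0
Term by term:
  t**2·u_xx = 0
  x**2·u_tt = A x^{2} e^{- t}
  x**2·u_x = 0
So the left-hand side equals
  A x^{2} e^{- t}
This must equal f(x, t) = - 2 x^{2} e^{- t} identically.
Matching coefficients of the independent functions:
  [x^{2} e^{- t}]:  A = -2
Solving: A = -2.
Check against the point condition:
  u(0, 0) = -2  ⟹  A = -2  ✓
Hence u(x, t) = - 2 e^{- t}.

Answer: u(x, t) = - 2 e^{- t}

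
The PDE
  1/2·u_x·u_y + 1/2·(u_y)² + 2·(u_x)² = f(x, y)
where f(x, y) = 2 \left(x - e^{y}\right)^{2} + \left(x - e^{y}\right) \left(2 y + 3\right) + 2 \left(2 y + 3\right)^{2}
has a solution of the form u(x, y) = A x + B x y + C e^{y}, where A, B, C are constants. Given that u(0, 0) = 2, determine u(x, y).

Substitute the ansatz u = A x + B x y + C e^{y} into the left-hand side.
Derivatives of the ansatz:
  u_x = A + B y
  u_y = B x + C e^{y}
Term by term:
  1/2·u_x·u_y = \frac{A B x}{2} + \frac{A C e^{y}}{2} + \frac{B^{2} x y}{2} + \frac{B C y e^{y}}{2}
  1/2·(u_y)² = \frac{B^{2} x^{2}}{2} + B C x e^{y} + \frac{C^{2} e^{2 y}}{2}
  2·(u_x)² = 2 A^{2} + 4 A B y + 2 B^{2} y^{2}
So the left-hand side equals
  2 A^{2} + \frac{A B x}{2} + 4 A B y + \frac{A C e^{y}}{2} + \frac{B^{2} x^{2}}{2} + \frac{B^{2} x y}{2} + 2 B^{2} y^{2} + B C x e^{y} + \frac{B C y e^{y}}{2} + \frac{C^{2} e^{2 y}}{2}
This must equal f(x, y) identically; expanded, f = 2 x^{2} + 2 x y - 4 x e^{y} + 3 x + 8 y^{2} - 2 y e^{y} + 24 y + 2 e^{2 y} - 3 e^{y} + 18.
Matching coefficients of the independent functions:
  [constant term]:  2 A^{2} = 18
  [x]:  \frac{A B}{2} = 3
  [x^{2}, x y]:  \frac{B^{2}}{2} = 2
  [y]:  4 A B = 24
  [y^{2}]:  2 B^{2} = 8
  [x e^{y}]:  B C = -4
  [y e^{y}]:  \frac{B C}{2} = -2
  [e^{y}]:  \frac{A C}{2} = -3
  [e^{2 y}]:  \frac{C^{2}}{2} = 2
These equations allow (A, B, C) = (-3, -2, 2) or (3, 2, -2).
Impose the point condition(s):
  u(0, 0) = 2  ⟹  C = 2
Only A = -3, B = -2, C = 2 satisfies everything.
Hence u(x, y) = - 2 x y - 3 x + 2 e^{y}.

Answer: u(x, y) = - 2 x y - 3 x + 2 e^{y}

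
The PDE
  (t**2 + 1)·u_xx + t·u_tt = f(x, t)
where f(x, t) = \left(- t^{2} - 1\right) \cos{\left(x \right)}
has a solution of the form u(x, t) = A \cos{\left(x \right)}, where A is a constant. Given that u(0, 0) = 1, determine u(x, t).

Substitute the ansatz u = A \cos{\left(x \right)} into the left-hand side.
Derivatives of the ansatz:
  u_xx = - A \cos{\left(x \right)}
  u_tt = 0
Term by term:
  (t**2 + 1)·u_xx = - A t^{2} \cos{\left(x \right)} - A \cos{\left(x \right)}
  t·u_tt = 0
So the left-hand side equals
  - A t^{2} \cos{\left(x \right)} - A \cos{\left(x \right)}
This must equal f(x, t) identically; expanded, f = - t^{2} \cos{\left(x \right)} - \cos{\left(x \right)}.
Matching coefficients of the independent functions:
  [t^{2} \cos{\left(x \right)}, \cos{\left(x \right)}]:  - A = -1
Solving: A = 1.
Check against the point condition:
  u(0, 0) = 1  ⟹  A = 1  ✓
Hence u(x, t) = \cos{\left(x \right)}.

Answer: u(x, t) = \cos{\left(x \right)}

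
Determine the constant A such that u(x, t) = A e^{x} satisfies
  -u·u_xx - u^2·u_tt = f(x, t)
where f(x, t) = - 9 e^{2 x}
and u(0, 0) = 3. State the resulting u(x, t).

Substitute the ansatz u = A e^{x} into the left-hand side.
Derivatives of the ansatz:
  u_xx = A e^{x}
  u_tt = 0
Term by term:
  -u·u_xx = - A^{2} e^{2 x}
  -u^2·u_tt = 0
So the left-hand side equals
  - A^{2} e^{2 x}
This must equal f(x, t) = - 9 e^{2 x} identically.
Matching coefficients of the independent functions:
  [e^{2 x}]:  - A^{2} = -9
These equations allow (A) = (-3) or (3).
Impose the point condition(s):
  u(0, 0) = 3  ⟹  A = 3
Only A = 3 satisfies everything.
Hence u(x, t) = 3 e^{x}.

Answer: u(x, t) = 3 e^{x}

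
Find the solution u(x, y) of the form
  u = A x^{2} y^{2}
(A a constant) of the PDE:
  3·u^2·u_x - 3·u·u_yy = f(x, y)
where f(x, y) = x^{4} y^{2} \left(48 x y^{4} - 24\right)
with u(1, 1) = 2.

Answer: u(x, y) = 2 x^{2} y^{2}

Derivation:
Substitute the ansatz u = A x^{2} y^{2} into the left-hand side.
Derivatives of the ansatz:
  u_x = 2 A x y^{2}
  u_yy = 2 A x^{2}
Term by term:
  3·u^2·u_x = 6 A^{3} x^{5} y^{6}
  -3·u·u_yy = - 6 A^{2} x^{4} y^{2}
So the left-hand side equals
  6 A^{3} x^{5} y^{6} - 6 A^{2} x^{4} y^{2}
This must equal f(x, y) identically; expanded, f = 48 x^{5} y^{6} - 24 x^{4} y^{2}.
Matching coefficients of the independent functions:
  [x^{4} y^{2}]:  - 6 A^{2} = -24
  [x^{5} y^{6}]:  6 A^{3} = 48
Solving: A = 2.
Check against the point condition:
  u(1, 1) = 2  ⟹  A = 2  ✓
Hence u(x, y) = 2 x^{2} y^{2}.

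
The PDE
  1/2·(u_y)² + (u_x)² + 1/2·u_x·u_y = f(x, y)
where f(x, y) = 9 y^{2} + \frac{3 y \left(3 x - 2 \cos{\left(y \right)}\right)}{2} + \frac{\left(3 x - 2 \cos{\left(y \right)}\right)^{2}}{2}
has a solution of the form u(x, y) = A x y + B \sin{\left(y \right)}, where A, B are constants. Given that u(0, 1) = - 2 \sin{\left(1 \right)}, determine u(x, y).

Substitute the ansatz u = A x y + B \sin{\left(y \right)} into the left-hand side.
Derivatives of the ansatz:
  u_y = A x + B \cos{\left(y \right)}
  u_x = A y
Term by term:
  1/2·(u_y)² = \frac{A^{2} x^{2}}{2} + A B x \cos{\left(y \right)} + \frac{B^{2} \cos^{2}{\left(y \right)}}{2}
  (u_x)² = A^{2} y^{2}
  1/2·u_x·u_y = \frac{A^{2} x y}{2} + \frac{A B y \cos{\left(y \right)}}{2}
So the left-hand side equals
  \frac{A^{2} x^{2}}{2} + \frac{A^{2} x y}{2} + A^{2} y^{2} + A B x \cos{\left(y \right)} + \frac{A B y \cos{\left(y \right)}}{2} + \frac{B^{2} \cos^{2}{\left(y \right)}}{2}
This must equal f(x, y) identically; expanded, f = \frac{9 x^{2}}{2} + \frac{9 x y}{2} - 6 x \cos{\left(y \right)} + 9 y^{2} - 3 y \cos{\left(y \right)} + 2 \cos^{2}{\left(y \right)}.
Matching coefficients of the independent functions:
  [x^{2}, x y]:  \frac{A^{2}}{2} = \frac{9}{2}
  [y^{2}]:  A^{2} = 9
  [x \cos{\left(y \right)}]:  A B = -6
  [y \cos{\left(y \right)}]:  \frac{A B}{2} = -3
  [\cos^{2}{\left(y \right)}]:  \frac{B^{2}}{2} = 2
These equations allow (A, B) = (-3, 2) or (3, -2).
Impose the point condition(s):
  u(0, 1) = - 2 \sin{\left(1 \right)}  ⟹  B \sin{\left(1 \right)} = - 2 \sin{\left(1 \right)}
Only A = 3, B = -2 satisfies everything.
Hence u(x, y) = 3 x y - 2 \sin{\left(y \right)}.

Answer: u(x, y) = 3 x y - 2 \sin{\left(y \right)}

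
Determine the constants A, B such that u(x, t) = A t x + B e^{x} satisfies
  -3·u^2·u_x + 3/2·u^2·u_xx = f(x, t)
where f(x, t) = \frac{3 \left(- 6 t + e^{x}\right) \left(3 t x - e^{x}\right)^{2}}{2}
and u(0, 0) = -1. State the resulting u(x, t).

Substitute the ansatz u = A t x + B e^{x} into the left-hand side.
Derivatives of the ansatz:
  u_x = A t + B e^{x}
  u_xx = B e^{x}
Term by term:
  -3·u^2·u_x = - 3 A^{3} t^{3} x^{2} - 3 A^{2} B t^{2} x^{2} e^{x} - 6 A^{2} B t^{2} x e^{x} - 6 A B^{2} t x e^{2 x} - 3 A B^{2} t e^{2 x} - 3 B^{3} e^{3 x}
  3/2·u^2·u_xx = \frac{3 A^{2} B t^{2} x^{2} e^{x}}{2} + 3 A B^{2} t x e^{2 x} + \frac{3 B^{3} e^{3 x}}{2}
So the left-hand side equals
  - 3 A^{3} t^{3} x^{2} - \frac{3 A^{2} B t^{2} x^{2} e^{x}}{2} - 6 A^{2} B t^{2} x e^{x} - 3 A B^{2} t x e^{2 x} - 3 A B^{2} t e^{2 x} - \frac{3 B^{3} e^{3 x}}{2}
This must equal f(x, t) identically; expanded, f = - 81 t^{3} x^{2} + \frac{27 t^{2} x^{2} e^{x}}{2} + 54 t^{2} x e^{x} - 9 t x e^{2 x} - 9 t e^{2 x} + \frac{3 e^{3 x}}{2}.
Matching coefficients of the independent functions:
  [t e^{2 x}, t x e^{2 x}]:  - 3 A B^{2} = -9
  [t^{3} x^{2}]:  - 3 A^{3} = -81
  [t^{2} x e^{x}]:  - 6 A^{2} B = 54
  [t^{2} x^{2} e^{x}]:  - \frac{3 A^{2} B}{2} = \frac{27}{2}
  [e^{3 x}]:  - \frac{3 B^{3}}{2} = \frac{3}{2}
Solving: A = 3, B = -1.
Check against the point condition:
  u(0, 0) = -1  ⟹  B = -1  ✓
Hence u(x, t) = 3 t x - e^{x}.

Answer: u(x, t) = 3 t x - e^{x}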